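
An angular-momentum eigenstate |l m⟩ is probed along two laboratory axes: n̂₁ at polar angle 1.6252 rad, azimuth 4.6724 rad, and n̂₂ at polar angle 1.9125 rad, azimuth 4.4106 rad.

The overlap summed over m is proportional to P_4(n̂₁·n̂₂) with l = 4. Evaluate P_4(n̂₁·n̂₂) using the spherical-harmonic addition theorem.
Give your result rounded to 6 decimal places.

0.382909

Expand P_4 via completeness: Σ_{m} conj(Y_{4,m}) at Ω₁ times Y_{4,m} at Ω₂ —
  m=-4: (0.434304, -0.070068) × (0.124036, 0.325927) = (0.076706, 0.132860)  (running Σ = (0.076706, 0.132860))
  m=-3: (-0.008110, -0.067273) × (-0.275960, 0.216585) = (0.016808, 0.016808)  (running Σ = (0.093515, 0.149669))
  m=-2: (0.325587, -0.026095) × (0.052319, 0.036069) = (0.017975, 0.010378)  (running Σ = (0.111490, 0.160047))
  m=-1: (-0.003060, -0.076468) × (-0.098290, 0.315743) = (0.024445, 0.006550)  (running Σ = (0.135935, 0.166597))
  m=0: (0.308005, -0.000000) × (0.007688, 0.000000) = (0.002368, 0.000000)  (running Σ = (0.138303, 0.166597))
  m=1: (0.003060, -0.076468) × (0.098290, 0.315743) = (0.024445, -0.006550)  (running Σ = (0.162748, 0.160047))
  m=2: (0.325587, 0.026095) × (0.052319, -0.036069) = (0.017975, -0.010378)  (running Σ = (0.180724, 0.149669))
  m=3: (0.008110, -0.067273) × (0.275960, 0.216585) = (0.016808, -0.016808)  (running Σ = (0.197532, 0.132860))
  m=4: (0.434304, 0.070068) × (0.124036, -0.325927) = (0.076706, -0.132860)  (running Σ = (0.274238, 0.000000))
Total Σ_m = (0.274238, 0.000000). Multiply by 1.396263: (0.382909, 0.000000). P_4(cos γ) = 0.382909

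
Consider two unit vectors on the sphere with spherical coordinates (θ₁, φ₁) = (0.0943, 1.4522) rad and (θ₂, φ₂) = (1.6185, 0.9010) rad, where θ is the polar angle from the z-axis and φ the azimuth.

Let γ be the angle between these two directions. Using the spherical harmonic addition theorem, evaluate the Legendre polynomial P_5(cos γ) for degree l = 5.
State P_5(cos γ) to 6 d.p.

Addition theorem: P_5(cos γ) = (4π/11) Σ_m Y*_{lm}(Ω₁) Y_{lm}(Ω₂), m = −5…5:
  m=-5: Y*=+0.000002+0.000003i  Y=-0.095025+0.451609i  product -0.000001+0.000001i
  m=-4: Y*=+0.000102-0.000052i  Y=+0.062354-0.031080i  product +0.000005-0.000006i
  m=-3: Y*=-0.000797-0.002144i  Y=+0.305745+0.143413i  product +0.000064-0.000770i
  m=-2: Y*=-0.028694+0.006937i  Y=-0.018351-0.077951i  product +0.001067+0.002109i
  m=-1: Y*=+0.027666+0.232183i  Y=+0.192312-0.242842i  product +0.061704+0.037933i
  m=+0: Y*=+0.874214-0.000000i  Y=-0.082767+0.000000i  product -0.072356+0.000000i
  m=+1: Y*=-0.027666+0.232183i  Y=-0.192312-0.242842i  product +0.061704-0.037933i
  m=+2: Y*=-0.028694-0.006937i  Y=-0.018351+0.077951i  product +0.001067-0.002109i
  m=+3: Y*=+0.000797-0.002144i  Y=-0.305745+0.143413i  product +0.000064+0.000770i
  m=+4: Y*=+0.000102+0.000052i  Y=+0.062354+0.031080i  product +0.000005+0.000006i
  m=+5: Y*=-0.000002+0.000003i  Y=+0.095025+0.451609i  product -0.000001-0.000001i
Accumulated sum +0.053321-0.000000i; after 4π/(2l+1) scaling, +0.060914-0.000000i ⇒ P_5 = 0.060914

0.060914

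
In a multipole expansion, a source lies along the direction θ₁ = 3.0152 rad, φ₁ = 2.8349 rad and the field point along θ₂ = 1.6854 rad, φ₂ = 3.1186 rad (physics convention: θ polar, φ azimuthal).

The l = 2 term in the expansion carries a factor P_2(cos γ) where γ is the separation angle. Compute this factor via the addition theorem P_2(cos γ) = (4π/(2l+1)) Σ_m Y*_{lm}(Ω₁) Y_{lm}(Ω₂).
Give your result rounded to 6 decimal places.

-0.418101

Summing Y*_{l m}(θ₁,φ₁)·Y_{l m}(θ₂,φ₂) over m ∈ [−2, 2]; prefactor 4π/(2·2+1) = 2.513274:
  term(m=-2) = 0.00197 - 0.00126j   from Y*(Ω₁)=0.00502 - 0.00353j, Y(Ω₂)=0.38082 + 0.01752j
  term(m=-1) = 0.00814 - 0.00237j   from Y*(Ω₁)=0.09210 - 0.02917j, Y(Ω₂)=0.08774 + 0.00202j
  term(m=+0) = -0.18658 + 0.00000j   from Y*(Ω₁)=0.61575 + 0.00000j, Y(Ω₂)=-0.30302 + 0.00000j
  term(m=+1) = 0.00814 + 0.00237j   from Y*(Ω₁)=-0.09210 - 0.02917j, Y(Ω₂)=-0.08774 + 0.00202j
  term(m=+2) = 0.00197 + 0.00126j   from Y*(Ω₁)=0.00502 + 0.00353j, Y(Ω₂)=0.38082 - 0.01752j
Σ over m = -0.16636 + 0.00000j; ×(4π/5) → -0.41810 + 0.00000j. Real part: -0.418101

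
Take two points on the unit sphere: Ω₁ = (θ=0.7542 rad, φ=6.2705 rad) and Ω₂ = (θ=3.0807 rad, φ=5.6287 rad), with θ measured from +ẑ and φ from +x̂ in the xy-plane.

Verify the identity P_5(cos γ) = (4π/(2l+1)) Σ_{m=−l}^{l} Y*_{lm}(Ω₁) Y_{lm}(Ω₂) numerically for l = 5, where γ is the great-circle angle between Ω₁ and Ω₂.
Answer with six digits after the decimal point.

Term-by-term m-sum for l=5 (normalisation 4π/11 = 1.142397):
  m=-5: 0.06971 - 0.00443j × -0.00000 - 0.00000j = -0.00000 - 0.00000j  (running Σ = -0.00000 - 0.00000j)
  m=-4: 0.23481 - 0.01192j × 0.00002 - 0.00001j = 0.00000 - 0.00000j  (running Σ = 0.00000 - 0.00000j)
  m=-3: 0.41953 - 0.01597j × -0.00024 + 0.00057j = -0.00009 + 0.00024j  (running Σ = -0.00009 + 0.00024j)
  m=-2: 0.34359 - 0.00872j × -0.00323 - 0.01204j = -0.00121 - 0.00411j  (running Σ = -0.00130 - 0.00387j)
  m=-1: -0.11213 + 0.00142j × 0.12211 + 0.09369j = -0.01382 - 0.01033j  (running Σ = -0.01512 - 0.01420j)
  m=0: -0.37563 + 0.00000j × -0.90976 + 0.00000j = 0.34174 + 0.00000j  (running Σ = 0.32661 - 0.01420j)
  m=1: 0.11213 + 0.00142j × -0.12211 + 0.09369j = -0.01382 + 0.01033j  (running Σ = 0.31279 - 0.00387j)
  m=2: 0.34359 + 0.00872j × -0.00323 + 0.01204j = -0.00121 + 0.00411j  (running Σ = 0.31157 + 0.00024j)
  m=3: -0.41953 - 0.01597j × 0.00024 + 0.00057j = -0.00009 - 0.00024j  (running Σ = 0.31148 - 0.00000j)
  m=4: 0.23481 + 0.01192j × 0.00002 + 0.00001j = 0.00000 + 0.00000j  (running Σ = 0.31149 - 0.00000j)
  m=5: -0.06971 - 0.00443j × 0.00000 - 0.00000j = -0.00000 + 0.00000j  (running Σ = 0.31149 - 0.00000j)
Total Σ_m = 0.31149 - 0.00000j. Multiply by 1.142397: 0.35584 - 0.00000j. P_5(cos γ) = 0.355843

0.355843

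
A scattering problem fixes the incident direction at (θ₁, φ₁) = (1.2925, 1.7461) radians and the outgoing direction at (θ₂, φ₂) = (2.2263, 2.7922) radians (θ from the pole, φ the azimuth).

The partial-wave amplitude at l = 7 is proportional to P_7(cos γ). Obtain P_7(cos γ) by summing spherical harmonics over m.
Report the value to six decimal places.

Addition theorem: P_7(cos γ) = (4π/15) Σ_m Y*_{lm}(Ω₁) Y_{lm}(Ω₂), m = −7…7:
  term(m=-7) = +0.018939-0.032228i   from Y*(Ω₁)=+0.357733-0.128023i, Y(Ω₂)=+0.075511-0.063067i
  term(m=-6) = -0.114969-0.000757i   from Y*(Ω₁)=-0.201461-0.352698i, Y(Ω₂)=+0.142008-0.244855i
  term(m=-5) = -0.001241-0.002178i   from Y*(Ω₁)=+0.004378-0.003645i, Y(Ω₂)=+0.077116-0.433209i
  term(m=-4) = -0.056674+0.097175i   from Y*(Ω₁)=-0.265816-0.224446i, Y(Ω₂)=-0.055733-0.318512i
  term(m=-3) = -0.011260-0.000037i   from Y*(Ω₁)=-0.057593+0.099223i, Y(Ω₂)=+0.048991+0.085048i
  term(m=-2) = -0.054629-0.095102i   from Y*(Ω₁)=-0.280383-0.102541i, Y(Ω₂)=+0.281266+0.236324i
  term(m=-1) = -0.004660+0.008051i   from Y*(Ω₁)=-0.027351+0.154422i, Y(Ω₂)=+0.055734+0.020306i
  term(m=+0) = +0.098011+0.000000i   from Y*(Ω₁)=-0.281190-0.000000i, Y(Ω₂)=-0.348559+0.000000i
  term(m=+1) = -0.004660-0.008051i   from Y*(Ω₁)=+0.027351+0.154422i, Y(Ω₂)=-0.055734+0.020306i
  term(m=+2) = -0.054629+0.095102i   from Y*(Ω₁)=-0.280383+0.102541i, Y(Ω₂)=+0.281266-0.236324i
  term(m=+3) = -0.011260+0.000037i   from Y*(Ω₁)=+0.057593+0.099223i, Y(Ω₂)=-0.048991+0.085048i
  term(m=+4) = -0.056674-0.097175i   from Y*(Ω₁)=-0.265816+0.224446i, Y(Ω₂)=-0.055733+0.318512i
  term(m=+5) = -0.001241+0.002178i   from Y*(Ω₁)=-0.004378-0.003645i, Y(Ω₂)=-0.077116-0.433209i
  term(m=+6) = -0.114969+0.000757i   from Y*(Ω₁)=-0.201461+0.352698i, Y(Ω₂)=+0.142008+0.244855i
  term(m=+7) = +0.018939+0.032228i   from Y*(Ω₁)=-0.357733-0.128023i, Y(Ω₂)=-0.075511-0.063067i
Accumulated sum -0.350980+0.000000i; after 4π/(2l+1) scaling, -0.294036+0.000000i ⇒ P_7 = -0.294036

-0.294036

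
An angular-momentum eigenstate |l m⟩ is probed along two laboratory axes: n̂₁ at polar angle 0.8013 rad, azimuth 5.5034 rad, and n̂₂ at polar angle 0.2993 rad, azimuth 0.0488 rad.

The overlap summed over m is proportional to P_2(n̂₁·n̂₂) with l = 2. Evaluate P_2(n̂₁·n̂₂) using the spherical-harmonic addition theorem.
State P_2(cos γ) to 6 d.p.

Expand P_2 via completeness: Σ_{m} conj(Y_{2,m}) at Ω₁ times Y_{2,m} at Ω₂ —
  m=-2: (0.002237, -0.199266) × (0.033422, -0.003272) = (-0.000577, -0.006667)  (running Σ = (-0.000577, -0.006667))
  m=-1: (0.274527, -0.271462) × (0.217401, -0.010618) = (0.056800, -0.061931)  (running Σ = (0.056223, -0.068598))
  m=0: (0.142652, -0.000000) × (0.548525, 0.000000) = (0.078248, 0.000000)  (running Σ = (0.134471, -0.068598))
  m=1: (-0.274527, -0.271462) × (-0.217401, -0.010618) = (0.056800, 0.061931)  (running Σ = (0.191272, -0.006667))
  m=2: (0.002237, 0.199266) × (0.033422, 0.003272) = (-0.000577, 0.006667)  (running Σ = (0.190694, -0.000000))
Accumulated sum (0.190694, -0.000000); after 4π/(2l+1) scaling, (0.479267, -0.000000) ⇒ P_2 = 0.479267

0.479267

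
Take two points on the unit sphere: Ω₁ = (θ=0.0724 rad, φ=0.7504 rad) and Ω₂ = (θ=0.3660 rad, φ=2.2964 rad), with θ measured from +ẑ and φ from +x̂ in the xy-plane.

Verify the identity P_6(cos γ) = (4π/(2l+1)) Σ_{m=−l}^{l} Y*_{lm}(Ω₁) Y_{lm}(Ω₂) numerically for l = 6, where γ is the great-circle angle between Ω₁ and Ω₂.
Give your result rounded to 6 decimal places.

-0.004783

Addition theorem: P_6(cos γ) = (4π/13) Σ_m Y*_{lm}(Ω₁) Y_{lm}(Ω₂), m = −6…6:
  [-6]  conj(Y_{6,-6})(Ω₁) = -0.000000-0.000000i ; Y_{6,-6}(Ω₂) = +0.000356-0.000950i ; Δ = -0.000000-0.000000i
  [-5]  conj(Y_{6,-5})(Ω₁) = -0.000003-0.000002i ; Y_{6,-5}(Ω₂) = +0.004289+0.008110i ; Δ = +0.000000-0.000000i
  [-4]  conj(Y_{6,-4})(Ω₁) = -0.000096+0.000014i ; Y_{6,-4}(Ω₂) = -0.048851-0.011912i ; Δ = +0.000005+0.000000i
  [-3]  conj(Y_{6,-3})(Ω₁) = -0.001229+0.001518i ; Y_{6,-3}(Ω₂) = +0.151041-0.104672i ; Δ = -0.000027+0.000358i
  [-2]  conj(Y_{6,-2})(Ω₁) = +0.001877+0.026776i ; Y_{6,-2}(Ω₂) = -0.051726+0.430470i ; Δ = -0.011623-0.000577i
  [-1]  conj(Y_{6,-1})(Ω₁) = +0.169843+0.158352i ; Y_{6,-1}(Ω₂) = -0.359081-0.404812i ; Δ = +0.003115-0.125616i
  [+0]  conj(Y_{6,0})(Ω₁) = +0.961881-0.000000i ; Y_{6,0}(Ω₂) = +0.012591+0.000000i ; Δ = +0.012111+0.000000i
  [+1]  conj(Y_{6,1})(Ω₁) = -0.169843+0.158352i ; Y_{6,1}(Ω₂) = +0.359081-0.404812i ; Δ = +0.003115+0.125616i
  [+2]  conj(Y_{6,2})(Ω₁) = +0.001877-0.026776i ; Y_{6,2}(Ω₂) = -0.051726-0.430470i ; Δ = -0.011623+0.000577i
  [+3]  conj(Y_{6,3})(Ω₁) = +0.001229+0.001518i ; Y_{6,3}(Ω₂) = -0.151041-0.104672i ; Δ = -0.000027-0.000358i
  [+4]  conj(Y_{6,4})(Ω₁) = -0.000096-0.000014i ; Y_{6,4}(Ω₂) = -0.048851+0.011912i ; Δ = +0.000005-0.000000i
  [+5]  conj(Y_{6,5})(Ω₁) = +0.000003-0.000002i ; Y_{6,5}(Ω₂) = -0.004289+0.008110i ; Δ = +0.000000+0.000000i
  [+6]  conj(Y_{6,6})(Ω₁) = -0.000000+0.000000i ; Y_{6,6}(Ω₂) = +0.000356+0.000950i ; Δ = -0.000000+0.000000i
Σ over m = -0.004948+0.000000i; ×(4π/13) → -0.004783+0.000000i. Real part: -0.004783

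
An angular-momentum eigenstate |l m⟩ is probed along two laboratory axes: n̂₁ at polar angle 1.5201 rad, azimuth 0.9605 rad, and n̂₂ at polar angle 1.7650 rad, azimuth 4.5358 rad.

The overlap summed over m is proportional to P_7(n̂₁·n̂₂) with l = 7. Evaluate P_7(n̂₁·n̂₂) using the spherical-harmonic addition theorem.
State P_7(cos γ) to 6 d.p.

Term-by-term m-sum for l=7 (normalisation 4π/15 = 0.837758):
  m=-7: Y*=0.44829 + 0.21122j  Y=0.41354 - 0.14381j  product 0.21576 + 0.02288j
  m=-6: Y*=0.08164 - 0.04676j  Y=0.15765 + 0.28101j  product 0.02601 + 0.01557j
  m=-5: Y*=-0.03171 + 0.35098j  Y=0.13300 - 0.10929j  product 0.03414 + 0.05015j
  m=-4: Y*=0.08392 + 0.07074j  Y=0.25124 + 0.21436j  product 0.00592 + 0.03576j
  m=-3: Y*=-0.30155 + 0.08025j  Y=0.03910 - 0.06676j  product -0.00643 + 0.02327j
  m=-2: Y*=-0.03993 + 0.10933j  Y=0.30280 + 0.11162j  product -0.02430 + 0.02865j
  m=-1: Y*=-0.17024 - 0.24343j  Y=0.00701 - 0.03928j  product -0.01075 + 0.00498j
  m=+0: Y*=-0.11833 + 0.00000j  Y=0.31900 + 0.00000j  product -0.03775 + 0.00000j
  m=+1: Y*=0.17024 - 0.24343j  Y=-0.00701 - 0.03928j  product -0.01075 - 0.00498j
  m=+2: Y*=-0.03993 - 0.10933j  Y=0.30280 - 0.11162j  product -0.02430 - 0.02865j
  m=+3: Y*=0.30155 + 0.08025j  Y=-0.03910 - 0.06676j  product -0.00643 - 0.02327j
  m=+4: Y*=0.08392 - 0.07074j  Y=0.25124 - 0.21436j  product 0.00592 - 0.03576j
  m=+5: Y*=0.03171 + 0.35098j  Y=-0.13300 - 0.10929j  product 0.03414 - 0.05015j
  m=+6: Y*=0.08164 + 0.04676j  Y=0.15765 - 0.28101j  product 0.02601 - 0.01557j
  m=+7: Y*=-0.44829 + 0.21122j  Y=-0.41354 - 0.14381j  product 0.21576 - 0.02288j
Σ over m = 0.44296 - 0.00000j; ×(4π/15) → 0.37109 - 0.00000j. Real part: 0.371093

0.371093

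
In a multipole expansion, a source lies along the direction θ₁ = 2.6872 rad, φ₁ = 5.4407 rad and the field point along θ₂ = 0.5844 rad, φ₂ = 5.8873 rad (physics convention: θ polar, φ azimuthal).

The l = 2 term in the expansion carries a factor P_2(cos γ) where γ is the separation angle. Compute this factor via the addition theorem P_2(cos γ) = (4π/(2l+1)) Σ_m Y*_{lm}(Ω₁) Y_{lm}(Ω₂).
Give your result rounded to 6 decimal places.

-0.077041

Term-by-term m-sum for l=2 (normalisation 4π/5 = 2.513274):
  [-2]  conj(Y_{2,-2})(Ω₁) = -0.00848 - 0.07393j ; Y_{2,-2}(Ω₂) = 0.08260 + 0.08366j ; Δ = 0.00548 - 0.00682j
  [-1]  conj(Y_{2,-1})(Ω₁) = -0.20280 + 0.22738j ; Y_{2,-1}(Ω₂) = 0.32799 + 0.13708j ; Δ = -0.09768 + 0.04678j
  [+0]  conj(Y_{2,0})(Ω₁) = 0.44850 + 0.00000j ; Y_{2,0}(Ω₂) = 0.34279 + 0.00000j ; Δ = 0.15374 + 0.00000j
  [+1]  conj(Y_{2,1})(Ω₁) = 0.20280 + 0.22738j ; Y_{2,1}(Ω₂) = -0.32799 + 0.13708j ; Δ = -0.09768 - 0.04678j
  [+2]  conj(Y_{2,2})(Ω₁) = -0.00848 + 0.07393j ; Y_{2,2}(Ω₂) = 0.08260 - 0.08366j ; Δ = 0.00548 + 0.00682j
Accumulated sum -0.03065 + 0.00000j; after 4π/(2l+1) scaling, -0.07704 + 0.00000j ⇒ P_2 = -0.077041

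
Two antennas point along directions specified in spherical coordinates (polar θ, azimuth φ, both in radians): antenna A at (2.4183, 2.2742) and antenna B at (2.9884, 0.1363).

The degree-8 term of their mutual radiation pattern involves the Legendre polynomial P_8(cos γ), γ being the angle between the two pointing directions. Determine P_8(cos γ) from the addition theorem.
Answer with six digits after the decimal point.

0.316186

Addition theorem: P_8(cos γ) = (4π/17) Σ_m Y*_{lm}(Ω₁) Y_{lm}(Ω₂), m = −8…8:
  term(m=-8) = -0.000000-0.000000i   from Y*(Ω₁)=+0.015040-0.011576i, Y(Ω₂)=+0.000000-0.000000i
  term(m=-7) = -0.000000+0.000000i   from Y*(Ω₁)=+0.084070+0.018045i, Y(Ω₂)=-0.000002+0.000003i
  term(m=-6) = +0.000015+0.000004i   from Y*(Ω₁)=+0.111037+0.207190i, Y(Ω₂)=+0.000044-0.000047i
  term(m=-5) = -0.000098-0.000310i   from Y*(Ω₁)=-0.154116+0.391039i, Y(Ω₂)=-0.000602+0.000488i
  term(m=-4) = -0.001990+0.002373i   from Y*(Ω₁)=-0.424980+0.144607i, Y(Ω₂)=+0.005899-0.003578i
  term(m=-3) = +0.006028+0.000791i   from Y*(Ω₁)=-0.114825-0.068738i, Y(Ω₂)=-0.041681+0.018062i
  term(m=-2) = +0.028162+0.060352i   from Y*(Ω₁)=+0.051600+0.311832i, Y(Ω₂)=+0.202928-0.056730i
  term(m=-1) = +0.098396-0.154494i   from Y*(Ω₁)=-0.194756+0.229632i, Y(Ω₂)=-0.602687+0.082659i
  term(m=+0) = +0.166718+0.000000i   from Y*(Ω₁)=+0.231270-0.000000i, Y(Ω₂)=+0.720880+0.000000i
  term(m=+1) = +0.098396+0.154494i   from Y*(Ω₁)=+0.194756+0.229632i, Y(Ω₂)=+0.602687+0.082659i
  term(m=+2) = +0.028162-0.060352i   from Y*(Ω₁)=+0.051600-0.311832i, Y(Ω₂)=+0.202928+0.056730i
  term(m=+3) = +0.006028-0.000791i   from Y*(Ω₁)=+0.114825-0.068738i, Y(Ω₂)=+0.041681+0.018062i
  term(m=+4) = -0.001990-0.002373i   from Y*(Ω₁)=-0.424980-0.144607i, Y(Ω₂)=+0.005899+0.003578i
  term(m=+5) = -0.000098+0.000310i   from Y*(Ω₁)=+0.154116+0.391039i, Y(Ω₂)=+0.000602+0.000488i
  term(m=+6) = +0.000015-0.000004i   from Y*(Ω₁)=+0.111037-0.207190i, Y(Ω₂)=+0.000044+0.000047i
  term(m=+7) = -0.000000-0.000000i   from Y*(Ω₁)=-0.084070+0.018045i, Y(Ω₂)=+0.000002+0.000003i
  term(m=+8) = -0.000000+0.000000i   from Y*(Ω₁)=+0.015040+0.011576i, Y(Ω₂)=+0.000000+0.000000i
Accumulated sum +0.427742-0.000000i; after 4π/(2l+1) scaling, +0.316186-0.000000i ⇒ P_8 = 0.316186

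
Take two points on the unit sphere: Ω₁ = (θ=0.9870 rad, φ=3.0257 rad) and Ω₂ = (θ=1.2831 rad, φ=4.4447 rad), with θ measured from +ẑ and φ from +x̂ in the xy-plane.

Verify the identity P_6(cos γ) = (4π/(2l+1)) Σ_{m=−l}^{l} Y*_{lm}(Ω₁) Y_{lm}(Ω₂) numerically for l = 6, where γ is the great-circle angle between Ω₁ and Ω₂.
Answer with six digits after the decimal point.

0.082453

Expand P_6 via completeness: Σ_{m} conj(Y_{6,m}) at Ω₁ times Y_{6,m} at Ω₂ —
  m=-6: Y*=0.12516 - 0.10443j  Y=0.01327 - 0.37531j  product -0.03753 - 0.04836j
  m=-5: Y*=-0.31212 + 0.20425j  Y=-0.37461 + 0.08864j  product 0.09882 - 0.10418j
  m=-4: Y*=0.36224 - 0.18108j  Y=-0.01654 - 0.03028j  product -0.01148 - 0.00797j
  m=-3: Y*=-0.06706 + 0.02430j  Y=-0.24791 + 0.23930j  product 0.01081 - 0.02207j
  m=-2: Y*=-0.31395 + 0.07410j  Y=0.06060 + 0.03595j  product -0.02169 - 0.00679j
  m=-1: Y*=0.20108 - 0.02341j  Y=-0.08297 + 0.30252j  product -0.00960 + 0.06277j
  m=+0: Y*=0.27353 + 0.00000j  Y=0.09741 + 0.00000j  product 0.02664 + 0.00000j
  m=+1: Y*=-0.20108 - 0.02341j  Y=0.08297 + 0.30252j  product -0.00960 - 0.06277j
  m=+2: Y*=-0.31395 - 0.07410j  Y=0.06060 - 0.03595j  product -0.02169 + 0.00679j
  m=+3: Y*=0.06706 + 0.02430j  Y=0.24791 + 0.23930j  product 0.01081 + 0.02207j
  m=+4: Y*=0.36224 + 0.18108j  Y=-0.01654 + 0.03028j  product -0.01148 + 0.00797j
  m=+5: Y*=0.31212 + 0.20425j  Y=0.37461 + 0.08864j  product 0.09882 + 0.10418j
  m=+6: Y*=0.12516 + 0.10443j  Y=0.01327 + 0.37531j  product -0.03753 + 0.04836j
Accumulated sum 0.08530 + 0.00000j; after 4π/(2l+1) scaling, 0.08245 + 0.00000j ⇒ P_6 = 0.082453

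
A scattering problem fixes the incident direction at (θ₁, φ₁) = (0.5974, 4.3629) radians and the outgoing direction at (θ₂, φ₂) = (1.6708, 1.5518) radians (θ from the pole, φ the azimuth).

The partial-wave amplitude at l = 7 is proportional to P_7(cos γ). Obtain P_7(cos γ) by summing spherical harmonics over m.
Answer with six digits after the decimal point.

-0.317728

Term-by-term m-sum for l=7 (normalisation 4π/15 = 0.837758):
  m=-7: +0.005706-0.006842i × -0.064012+0.478549i = +0.002909+0.003169i  (running Σ = +0.002909+0.003169i)
  m=-6: +0.024607+0.042371i × +0.180087+0.020615i = +0.003558+0.008138i  (running Σ = +0.006467+0.011307i)
  m=-5: -0.160422+0.028637i × -0.029541+0.310080i = -0.004141-0.050590i  (running Σ = +0.002326-0.039283i)
  m=-4: +0.061496-0.352246i × +0.205539+0.015648i = +0.018152-0.071438i  (running Σ = +0.020478-0.110721i)
  m=-3: +0.421618+0.242708i × -0.014627+0.256386i = -0.068394+0.104547i  (running Σ = -0.047916-0.006174i)
  m=-2: -0.207703+0.174583i × +0.215079+0.008175i = -0.046100+0.035851i  (running Σ = -0.094016+0.029677i)
  m=-1: +0.085957+0.235855i × -0.004471+0.235311i = -0.055884+0.019172i  (running Σ = -0.149900+0.048849i)
  m=0: -0.365055-0.000000i × +0.217667+0.000000i = -0.079461-0.000000i  (running Σ = -0.229360+0.048849i)
  m=1: -0.085957+0.235855i × +0.004471+0.235311i = -0.055884-0.019172i  (running Σ = -0.285244+0.029677i)
  m=2: -0.207703-0.174583i × +0.215079-0.008175i = -0.046100-0.035851i  (running Σ = -0.331344-0.006174i)
  m=3: -0.421618+0.242708i × +0.014627+0.256386i = -0.068394-0.104547i  (running Σ = -0.399738-0.110721i)
  m=4: +0.061496+0.352246i × +0.205539-0.015648i = +0.018152+0.071438i  (running Σ = -0.381586-0.039283i)
  m=5: +0.160422+0.028637i × +0.029541+0.310080i = -0.004141+0.050590i  (running Σ = -0.385727+0.011307i)
  m=6: +0.024607-0.042371i × +0.180087-0.020615i = +0.003558-0.008138i  (running Σ = -0.382169+0.003169i)
  m=7: -0.005706-0.006842i × +0.064012+0.478549i = +0.002909-0.003169i  (running Σ = -0.379260-0.000000i)
Total Σ_m = -0.379260-0.000000i. Multiply by 0.837758: -0.317728-0.000000i. P_7(cos γ) = -0.317728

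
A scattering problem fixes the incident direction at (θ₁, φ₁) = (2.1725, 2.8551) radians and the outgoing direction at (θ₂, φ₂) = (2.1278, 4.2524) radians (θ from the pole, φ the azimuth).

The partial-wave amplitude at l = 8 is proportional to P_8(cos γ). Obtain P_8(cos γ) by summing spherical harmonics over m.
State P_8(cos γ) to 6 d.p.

-0.244693

Expand P_8 via completeness: Σ_{m} conj(Y_{8,m}) at Ω₁ times Y_{8,m} at Ω₂ —
  term(m=-8) = (0.002777, 0.015019)   from Y*(Ω₁)=(-0.072587, -0.082571), Y(Ω₂)=(-0.119279, -0.071227)
  term(m=-7) = (-0.097939, 0.036454)   from Y*(Ω₁)=(-0.127153, -0.273881), Y(Ω₂)=(0.027081, -0.345025)
  term(m=-6) = (-0.102142, -0.174401)   from Y*(Ω₁)=(-0.066380, -0.444745), Y(Ω₂)=(0.417122, -0.167407)
  term(m=-5) = (0.054512, -0.046225)   from Y*(Ω₁)=(0.043645, -0.313493), Y(Ω₂)=(0.168396, 0.150443)
  term(m=-4) = (0.016500, 0.013729)   from Y*(Ω₁)=(-0.042346, 0.093608), Y(Ω₂)=(0.055556, -0.201397)
  term(m=-3) = (-0.062982, 0.109875)   from Y*(Ω₁)=(-0.239929, 0.278397), Y(Ω₂)=(0.338341, -0.065361)
  term(m=-2) = (0.003384, 0.001224)   from Y*(Ω₁)=(-0.074295, 0.047935), Y(Ω₂)=(-0.024656, -0.032379)
  term(m=-1) = (0.019623, -0.111963)   from Y*(Ω₁)=(0.314477, -0.092644), Y(Ω₂)=(0.153924, -0.310684)
  term(m=+0) = (0.001510, 0.000000)   from Y*(Ω₁)=(0.140239, -0.000000), Y(Ω₂)=(0.010768, 0.000000)
  term(m=+1) = (0.019623, 0.111963)   from Y*(Ω₁)=(-0.314477, -0.092644), Y(Ω₂)=(-0.153924, -0.310684)
  term(m=+2) = (0.003384, -0.001224)   from Y*(Ω₁)=(-0.074295, -0.047935), Y(Ω₂)=(-0.024656, 0.032379)
  term(m=+3) = (-0.062982, -0.109875)   from Y*(Ω₁)=(0.239929, 0.278397), Y(Ω₂)=(-0.338341, -0.065361)
  term(m=+4) = (0.016500, -0.013729)   from Y*(Ω₁)=(-0.042346, -0.093608), Y(Ω₂)=(0.055556, 0.201397)
  term(m=+5) = (0.054512, 0.046225)   from Y*(Ω₁)=(-0.043645, -0.313493), Y(Ω₂)=(-0.168396, 0.150443)
  term(m=+6) = (-0.102142, 0.174401)   from Y*(Ω₁)=(-0.066380, 0.444745), Y(Ω₂)=(0.417122, 0.167407)
  term(m=+7) = (-0.097939, -0.036454)   from Y*(Ω₁)=(0.127153, -0.273881), Y(Ω₂)=(-0.027081, -0.345025)
  term(m=+8) = (0.002777, -0.015019)   from Y*(Ω₁)=(-0.072587, 0.082571), Y(Ω₂)=(-0.119279, 0.071227)
Accumulated sum (-0.331024, -0.000000); after 4π/(2l+1) scaling, (-0.244693, -0.000000) ⇒ P_8 = -0.244693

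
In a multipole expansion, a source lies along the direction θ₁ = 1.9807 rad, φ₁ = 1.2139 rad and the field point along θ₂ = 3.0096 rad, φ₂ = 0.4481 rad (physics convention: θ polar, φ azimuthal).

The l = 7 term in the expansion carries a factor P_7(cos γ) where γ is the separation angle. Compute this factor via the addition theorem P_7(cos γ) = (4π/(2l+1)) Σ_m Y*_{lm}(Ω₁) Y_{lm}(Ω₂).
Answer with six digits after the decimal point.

Addition theorem: P_7(cos γ) = (4π/15) Σ_m Y*_{lm}(Ω₁) Y_{lm}(Ω₂), m = −7…7:
  term(m=-7) = 0.00000 - 0.00000j   from Y*(Ω₁)=-0.16374 + 0.21841j, Y(Ω₂)=-0.00000 - 0.00000j
  term(m=-6) = -0.00000 - 0.00000j   from Y*(Ω₁)=-0.23971 - 0.37350j, Y(Ω₂)=0.00001 + 0.00000j
  term(m=-5) = -0.00003 - 0.00003j   from Y*(Ω₁)=0.24775 - 0.05376j, Y(Ω₂)=-0.00011 - 0.00013j
  term(m=-4) = 0.00041 - 0.00003j   from Y*(Ω₁)=0.02763 - 0.19158j, Y(Ω₂)=0.00047 + 0.00208j
  term(m=-3) = 0.00422 - 0.00475j   from Y*(Ω₁)=0.29024 + 0.15860j, Y(Ω₂)=0.00432 - 0.01873j
  term(m=-2) = 0.00028 + 0.00720j   from Y*(Ω₁)=0.04507 - 0.03904j, Y(Ω₂)=-0.07550 + 0.09440j
  term(m=-1) = 0.11430 + 0.10991j   from Y*(Ω₁)=0.11612 + 0.31143j, Y(Ω₂)=0.42999 - 0.20670j
  term(m=+0) = -0.01680 + 0.00000j   from Y*(Ω₁)=0.01996 + 0.00000j, Y(Ω₂)=-0.84170 + 0.00000j
  term(m=+1) = 0.11430 - 0.10991j   from Y*(Ω₁)=-0.11612 + 0.31143j, Y(Ω₂)=-0.42999 - 0.20670j
  term(m=+2) = 0.00028 - 0.00720j   from Y*(Ω₁)=0.04507 + 0.03904j, Y(Ω₂)=-0.07550 - 0.09440j
  term(m=+3) = 0.00422 + 0.00475j   from Y*(Ω₁)=-0.29024 + 0.15860j, Y(Ω₂)=-0.00432 - 0.01873j
  term(m=+4) = 0.00041 + 0.00003j   from Y*(Ω₁)=0.02763 + 0.19158j, Y(Ω₂)=0.00047 - 0.00208j
  term(m=+5) = -0.00003 + 0.00003j   from Y*(Ω₁)=-0.24775 - 0.05376j, Y(Ω₂)=0.00011 - 0.00013j
  term(m=+6) = -0.00000 + 0.00000j   from Y*(Ω₁)=-0.23971 + 0.37350j, Y(Ω₂)=0.00001 - 0.00000j
  term(m=+7) = 0.00000 + 0.00000j   from Y*(Ω₁)=0.16374 + 0.21841j, Y(Ω₂)=0.00000 - 0.00000j
Accumulated sum 0.22158 + 0.00000j; after 4π/(2l+1) scaling, 0.18563 + 0.00000j ⇒ P_7 = 0.185627

0.185627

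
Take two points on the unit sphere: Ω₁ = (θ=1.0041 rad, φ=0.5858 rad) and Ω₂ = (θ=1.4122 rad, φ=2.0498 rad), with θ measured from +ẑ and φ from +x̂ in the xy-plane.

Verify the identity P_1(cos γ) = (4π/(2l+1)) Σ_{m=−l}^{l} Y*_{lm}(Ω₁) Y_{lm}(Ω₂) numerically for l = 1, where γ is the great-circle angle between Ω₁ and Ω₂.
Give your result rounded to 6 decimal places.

Expand P_1 via completeness: Σ_{m} conj(Y_{1,m}) at Ω₁ times Y_{1,m} at Ω₂ —
  m=-1: (0.242887, 0.161153) × (-0.157238, -0.302762) = (0.010600, -0.098876)  (running Σ = (0.010600, -0.098876))
  m=0: (0.262305, -0.000000) × (0.077166, 0.000000) = (0.020241, 0.000000)  (running Σ = (0.030841, -0.098876))
  m=1: (-0.242887, 0.161153) × (0.157238, -0.302762) = (0.010600, 0.098876)  (running Σ = (0.041441, 0.000000))
Σ over m = (0.041441, 0.000000); ×(4π/3) → (0.173588, 0.000000). Real part: 0.173588

0.173588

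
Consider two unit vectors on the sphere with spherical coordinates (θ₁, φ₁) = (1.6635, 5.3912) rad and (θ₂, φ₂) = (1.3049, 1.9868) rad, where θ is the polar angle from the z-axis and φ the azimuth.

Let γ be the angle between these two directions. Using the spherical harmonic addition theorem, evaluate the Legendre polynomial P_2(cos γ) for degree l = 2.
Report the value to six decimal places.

0.859607

Summing Y*_{l m}(θ₁,φ₁)·Y_{l m}(θ₂,φ₂) over m ∈ [−2, 2]; prefactor 4π/(2·2+1) = 2.513274:
  [-2]  conj(Y_{2,-2})(Ω₁) = (-0.081021, -0.374295) ; Y_{2,-2}(Ω₂) = (-0.242153, 0.265848) ; Δ = (0.119125, 0.069098)
  [-1]  conj(Y_{2,-1})(Ω₁) = (-0.044710, 0.055423) ; Y_{2,-1}(Ω₂) = (-0.079153, -0.179166) ; Δ = (0.013469, 0.003624)
  [+0]  conj(Y_{2,0})(Ω₁) = (-0.307283, -0.000000) ; Y_{2,0}(Ω₂) = (-0.250058, 0.000000) ; Δ = (0.076839, 0.000000)
  [+1]  conj(Y_{2,1})(Ω₁) = (0.044710, 0.055423) ; Y_{2,1}(Ω₂) = (0.079153, -0.179166) ; Δ = (0.013469, -0.003624)
  [+2]  conj(Y_{2,2})(Ω₁) = (-0.081021, 0.374295) ; Y_{2,2}(Ω₂) = (-0.242153, -0.265848) ; Δ = (0.119125, -0.069098)
Accumulated sum (0.342027, 0.000000); after 4π/(2l+1) scaling, (0.859607, 0.000000) ⇒ P_2 = 0.859607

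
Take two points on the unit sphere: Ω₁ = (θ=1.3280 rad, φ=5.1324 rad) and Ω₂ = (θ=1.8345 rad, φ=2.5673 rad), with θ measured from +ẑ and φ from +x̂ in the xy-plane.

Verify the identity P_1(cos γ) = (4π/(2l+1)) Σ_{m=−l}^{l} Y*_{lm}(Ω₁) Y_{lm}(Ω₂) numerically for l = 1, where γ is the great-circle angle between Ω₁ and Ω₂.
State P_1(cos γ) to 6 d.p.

Summing Y*_{l m}(θ₁,φ₁)·Y_{l m}(θ₂,φ₂) over m ∈ [−1, 1]; prefactor 4π/(2·1+1) = 4.188790:
  term(m=-1) = -0.093781+0.060973i   from Y*(Ω₁)=+0.136750-0.306213i, Y(Ω₂)=-0.280042-0.181199i
  term(m=+0) = -0.014961+0.000000i   from Y*(Ω₁)=+0.117469-0.000000i, Y(Ω₂)=-0.127358+0.000000i
  term(m=+1) = -0.093781-0.060973i   from Y*(Ω₁)=-0.136750-0.306213i, Y(Ω₂)=+0.280042-0.181199i
Total Σ_m = -0.202523+0.000000i. Multiply by 4.188790: -0.848325+0.000000i. P_1(cos γ) = -0.848325

-0.848325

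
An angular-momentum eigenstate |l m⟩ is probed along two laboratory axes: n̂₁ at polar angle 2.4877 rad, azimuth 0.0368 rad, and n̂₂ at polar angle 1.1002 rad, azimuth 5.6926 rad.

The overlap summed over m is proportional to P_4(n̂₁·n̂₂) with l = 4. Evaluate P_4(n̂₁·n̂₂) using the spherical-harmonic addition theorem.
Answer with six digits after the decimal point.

0.351752

Addition theorem: P_4(cos γ) = (4π/9) Σ_m Y*_{lm}(Ω₁) Y_{lm}(Ω₂), m = −4…4:
  [-4]  conj(Y_{4,-4})(Ω₁) = (0.059929, 0.008886) ; Y_{4,-4}(Ω₂) = (-0.198690, 0.196262) ; Δ = (-0.013651, 0.009996)
  [-3]  conj(Y_{4,-3})(Ω₁) = (-0.222238, -0.024635) ; Y_{4,-3}(Ω₂) = (-0.080212, 0.393757) ; Δ = (0.027527, -0.085532)
  [-2]  conj(Y_{4,-2})(Ω₁) = (0.420927, 0.031036) ; Y_{4,-2}(Ω₂) = (0.044325, 0.107948) ; Δ = (0.015307, 0.046814)
  [-1]  conj(Y_{4,-1})(Ω₁) = (-0.321830, -0.011849) ; Y_{4,-1}(Ω₂) = (-0.247876, -0.166177) ; Δ = (0.077805, 0.056418)
  [+0]  conj(Y_{4,0})(Ω₁) = (-0.212478, -0.000000) ; Y_{4,0}(Ω₂) = (-0.178599, 0.000000) ; Δ = (0.037948, 0.000000)
  [+1]  conj(Y_{4,1})(Ω₁) = (0.321830, -0.011849) ; Y_{4,1}(Ω₂) = (0.247876, -0.166177) ; Δ = (0.077805, -0.056418)
  [+2]  conj(Y_{4,2})(Ω₁) = (0.420927, -0.031036) ; Y_{4,2}(Ω₂) = (0.044325, -0.107948) ; Δ = (0.015307, -0.046814)
  [+3]  conj(Y_{4,3})(Ω₁) = (0.222238, -0.024635) ; Y_{4,3}(Ω₂) = (0.080212, 0.393757) ; Δ = (0.027527, 0.085532)
  [+4]  conj(Y_{4,4})(Ω₁) = (0.059929, -0.008886) ; Y_{4,4}(Ω₂) = (-0.198690, -0.196262) ; Δ = (-0.013651, -0.009996)
Accumulated sum (0.251924, 0.000000); after 4π/(2l+1) scaling, (0.351752, 0.000000) ⇒ P_4 = 0.351752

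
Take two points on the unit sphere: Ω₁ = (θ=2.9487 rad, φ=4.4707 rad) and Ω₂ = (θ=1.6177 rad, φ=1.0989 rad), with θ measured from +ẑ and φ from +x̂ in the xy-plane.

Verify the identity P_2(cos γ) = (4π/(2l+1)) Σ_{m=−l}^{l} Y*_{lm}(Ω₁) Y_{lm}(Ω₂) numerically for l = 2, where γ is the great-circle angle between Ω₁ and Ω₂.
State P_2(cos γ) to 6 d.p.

-0.470424

Summing Y*_{l m}(θ₁,φ₁)·Y_{l m}(θ₂,φ₂) over m ∈ [−2, 2]; prefactor 4π/(2·2+1) = 2.513274:
  term(m=-2) = 0.00490 + 0.00243j   from Y*(Ω₁)=-0.01257 + 0.00660j, Y(Ω₂)=-0.22614 - 0.31211j
  term(m=-1) = -0.00512 - 0.00120j   from Y*(Ω₁)=0.03479 + 0.14113j, Y(Ω₂)=-0.01645 + 0.03223j
  term(m=+0) = -0.18674 + 0.00000j   from Y*(Ω₁)=0.59601 + 0.00000j, Y(Ω₂)=-0.31331 + 0.00000j
  term(m=+1) = -0.00512 + 0.00120j   from Y*(Ω₁)=-0.03479 + 0.14113j, Y(Ω₂)=0.01645 + 0.03223j
  term(m=+2) = 0.00490 - 0.00243j   from Y*(Ω₁)=-0.01257 - 0.00660j, Y(Ω₂)=-0.22614 + 0.31211j
Σ over m = -0.18718 + 0.00000j; ×(4π/5) → -0.47042 + 0.00000j. Real part: -0.470424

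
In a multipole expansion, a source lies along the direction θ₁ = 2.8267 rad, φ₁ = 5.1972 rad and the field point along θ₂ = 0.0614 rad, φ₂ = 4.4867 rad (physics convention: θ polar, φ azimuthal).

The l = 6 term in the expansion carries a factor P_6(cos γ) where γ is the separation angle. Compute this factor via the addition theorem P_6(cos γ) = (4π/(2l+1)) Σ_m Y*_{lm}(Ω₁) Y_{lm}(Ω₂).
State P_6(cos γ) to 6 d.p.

0.020768

Addition theorem: P_6(cos γ) = (4π/13) Σ_m Y*_{lm}(Ω₁) Y_{lm}(Ω₂), m = −6…6:
  m=-6: +0.000415-0.000098i × -0.000000-0.000000i = -0.000000-0.000000i  (running Σ = -0.000000-0.000000i)
  m=-5: -0.002982-0.003416i × -0.000001+0.000001i = +0.000000+0.000000i  (running Σ = +0.000000+0.000000i)
  m=-4: -0.010576+0.027394i × +0.000031+0.000040i = -0.000001+0.000000i  (running Σ = -0.000001+0.000000i)
  m=-3: +0.126924-0.014836i × +0.000749-0.000932i = +0.000081-0.000129i  (running Σ = +0.000080-0.000129i)
  m=-2: -0.206735-0.301423i × -0.017457-0.008462i = +0.001058+0.007011i  (running Σ = +0.001138+0.006882i)
  m=-1: -0.274245+0.520644i × -0.044408+0.193413i = -0.088521-0.076163i  (running Σ = -0.087383-0.069281i)
  m=0: +0.200822-0.000000i × +0.977236+0.000000i = +0.196251+0.000000i  (running Σ = +0.108868-0.069281i)
  m=1: +0.274245+0.520644i × +0.044408+0.193413i = -0.088521+0.076163i  (running Σ = +0.020347+0.006882i)
  m=2: -0.206735+0.301423i × -0.017457+0.008462i = +0.001058-0.007011i  (running Σ = +0.021405-0.000129i)
  m=3: -0.126924-0.014836i × -0.000749-0.000932i = +0.000081+0.000129i  (running Σ = +0.021486+0.000000i)
  m=4: -0.010576-0.027394i × +0.000031-0.000040i = -0.000001-0.000000i  (running Σ = +0.021485+0.000000i)
  m=5: +0.002982-0.003416i × +0.000001+0.000001i = +0.000000-0.000000i  (running Σ = +0.021485-0.000000i)
  m=6: +0.000415+0.000098i × -0.000000+0.000000i = -0.000000+0.000000i  (running Σ = +0.021485-0.000000i)
Accumulated sum +0.021485-0.000000i; after 4π/(2l+1) scaling, +0.020768-0.000000i ⇒ P_6 = 0.020768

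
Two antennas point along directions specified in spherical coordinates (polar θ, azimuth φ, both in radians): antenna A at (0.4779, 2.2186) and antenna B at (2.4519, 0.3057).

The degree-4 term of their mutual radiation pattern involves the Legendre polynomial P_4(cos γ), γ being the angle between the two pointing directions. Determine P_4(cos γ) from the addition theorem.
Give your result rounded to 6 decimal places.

-0.279150

Expand P_4 via completeness: Σ_{m} conj(Y_{4,m}) at Ω₁ times Y_{4,m} at Ω₂ —
  m=-4: Y*=-0.016876+0.010355i  Y=+0.024738-0.068194i  product +0.000289+0.001407i
  m=-3: Y*=+0.100704+0.039362i  Y=-0.151277+0.197475i  product -0.023007+0.013932i
  m=-2: Y*=-0.086895-0.307753i  Y=+0.351110-0.246130i  product -0.106257-0.086668i
  m=-1: Y*=-0.293720+0.388136i  Y=-0.258187+0.081482i  product +0.044208-0.124144i
  m=+0: Y*=+0.116900-0.000000i  Y=-0.259989+0.000000i  product -0.030393+0.000000i
  m=+1: Y*=+0.293720+0.388136i  Y=+0.258187+0.081482i  product +0.044208+0.124144i
  m=+2: Y*=-0.086895+0.307753i  Y=+0.351110+0.246130i  product -0.106257+0.086668i
  m=+3: Y*=-0.100704+0.039362i  Y=+0.151277+0.197475i  product -0.023007-0.013932i
  m=+4: Y*=-0.016876-0.010355i  Y=+0.024738+0.068194i  product +0.000289-0.001407i
Total Σ_m = -0.199926+0.000000i. Multiply by 1.396263: -0.279150+0.000000i. P_4(cos γ) = -0.279150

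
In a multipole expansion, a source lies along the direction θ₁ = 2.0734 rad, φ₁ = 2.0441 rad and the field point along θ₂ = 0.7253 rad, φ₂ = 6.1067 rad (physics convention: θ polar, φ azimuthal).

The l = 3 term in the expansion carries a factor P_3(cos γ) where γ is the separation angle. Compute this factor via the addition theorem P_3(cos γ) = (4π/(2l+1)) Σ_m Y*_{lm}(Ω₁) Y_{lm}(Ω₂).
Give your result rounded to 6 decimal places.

0.165239

Expand P_3 via completeness: Σ_{m} conj(Y_{3,m}) at Ω₁ times Y_{3,m} at Ω₂ —
  m=-3: Y*=(0.277595, -0.042206)  Y=(0.105116, 0.061512)  product (0.031776, 0.012639)
  m=-2: Y*=(0.220956, 0.306776)  Y=(0.315780, 0.116333)  product (0.034085, 0.122578)
  m=-1: Y*=(-0.020684, 0.040387)  Y=(0.379849, 0.067743)  product (-0.010593, 0.013940)
  m=+0: Y*=(0.330724, -0.000000)  Y=(-0.055914, 0.000000)  product (-0.018492, 0.000000)
  m=+1: Y*=(0.020684, 0.040387)  Y=(-0.379849, 0.067743)  product (-0.010593, -0.013940)
  m=+2: Y*=(0.220956, -0.306776)  Y=(0.315780, -0.116333)  product (0.034085, -0.122578)
  m=+3: Y*=(-0.277595, -0.042206)  Y=(-0.105116, 0.061512)  product (0.031776, -0.012639)
Σ over m = (0.092045, 0.000000); ×(4π/7) → (0.165239, 0.000000). Real part: 0.165239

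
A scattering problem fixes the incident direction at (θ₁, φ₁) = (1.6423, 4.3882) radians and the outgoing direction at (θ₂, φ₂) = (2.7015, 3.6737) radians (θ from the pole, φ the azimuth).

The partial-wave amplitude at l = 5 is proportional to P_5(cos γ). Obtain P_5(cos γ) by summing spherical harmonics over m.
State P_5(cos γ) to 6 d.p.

Addition theorem: P_5(cos γ) = (4π/11) Σ_m Y*_{lm}(Ω₁) Y_{lm}(Ω₂), m = −5…5:
  m=-5: (-0.457656, 0.022970) × (0.005774, 0.003014) = (-0.002712, -0.001247)  (running Σ = (-0.002712, -0.001247))
  m=-4: (-0.028088, 0.099917) × (0.023147, 0.037114) = (-0.004359, 0.001270)  (running Σ = (-0.007070, 0.000024))
  m=-3: (-0.270648, -0.184458) × (0.004346, 0.170242) = (0.030226, -0.046877)  (running Σ = (0.023156, -0.046854))
  m=-2: (-0.094545, 0.071632) × (-0.196525, 0.354175) = (-0.006790, -0.047563)  (running Σ = (0.016366, -0.094417))
  m=-1: (-0.094546, -0.281349) × (-0.424457, 0.249899) = (0.110440, 0.095794)  (running Σ = (0.126806, 0.001377))
  m=0: (-0.122357, -0.000000) × (0.009364, 0.000000) = (-0.001146, -0.000000)  (running Σ = (0.125660, 0.001377))
  m=1: (0.094546, -0.281349) × (0.424457, 0.249899) = (0.110440, -0.095794)  (running Σ = (0.236099, -0.094417))
  m=2: (-0.094545, -0.071632) × (-0.196525, -0.354175) = (-0.006790, 0.047563)  (running Σ = (0.229310, -0.046854))
  m=3: (0.270648, -0.184458) × (-0.004346, 0.170242) = (0.030226, 0.046877)  (running Σ = (0.259536, 0.000024))
  m=4: (-0.028088, -0.099917) × (0.023147, -0.037114) = (-0.004359, -0.001270)  (running Σ = (0.255177, -0.001247))
  m=5: (0.457656, 0.022970) × (-0.005774, 0.003014) = (-0.002712, 0.001247)  (running Σ = (0.252465, 0.000000))
Σ over m = (0.252465, 0.000000); ×(4π/11) → (0.288416, 0.000000). Real part: 0.288416

0.288416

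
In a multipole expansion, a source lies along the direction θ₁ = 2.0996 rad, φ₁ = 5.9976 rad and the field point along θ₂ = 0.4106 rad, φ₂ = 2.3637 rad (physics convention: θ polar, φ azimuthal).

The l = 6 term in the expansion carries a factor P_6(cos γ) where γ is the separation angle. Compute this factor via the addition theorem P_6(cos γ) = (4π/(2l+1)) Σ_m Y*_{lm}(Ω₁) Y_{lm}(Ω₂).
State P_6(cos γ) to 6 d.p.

Expand P_6 via completeness: Σ_{m} conj(Y_{6,m}) at Ω₁ times Y_{6,m} at Ω₂ —
  term(m=-6) = -0.00038 + 0.00007j   from Y*(Ω₁)=-0.02847 - 0.19810j, Y(Ω₂)=-0.00009 - 0.00195j
  term(m=-5) = -0.00490 + 0.00396j   from Y*(Ω₁)=-0.05768 + 0.40097j, Y(Ω₂)=0.01140 + 0.01057j
  term(m=-4) = -0.01034 + 0.02457j   from Y*(Ω₁)=0.14826 - 0.32459j, Y(Ω₂)=-0.07466 + 0.00224j
  term(m=-3) = -0.00094 - 0.01001j   from Y*(Ω₁)=0.02774 - 0.03201j, Y(Ω₂)=0.16397 - 0.17153j
  term(m=-2) = -0.09247 - 0.13925j   from Y*(Ω₁)=-0.29487 + 0.18949j, Y(Ω₂)=0.00716 + 0.47684j
  term(m=-1) = -0.03682 - 0.01975j   from Y*(Ω₁)=0.08572 - 0.02517j, Y(Ω₂)=-0.33318 - 0.32822j
  term(m=+0) = -0.04363 + 0.00000j   from Y*(Ω₁)=0.32595 + 0.00000j, Y(Ω₂)=-0.13386 + 0.00000j
  term(m=+1) = -0.03682 + 0.01975j   from Y*(Ω₁)=-0.08572 - 0.02517j, Y(Ω₂)=0.33318 - 0.32822j
  term(m=+2) = -0.09247 + 0.13925j   from Y*(Ω₁)=-0.29487 - 0.18949j, Y(Ω₂)=0.00716 - 0.47684j
  term(m=+3) = -0.00094 + 0.01001j   from Y*(Ω₁)=-0.02774 - 0.03201j, Y(Ω₂)=-0.16397 - 0.17153j
  term(m=+4) = -0.01034 - 0.02457j   from Y*(Ω₁)=0.14826 + 0.32459j, Y(Ω₂)=-0.07466 - 0.00224j
  term(m=+5) = -0.00490 - 0.00396j   from Y*(Ω₁)=0.05768 + 0.40097j, Y(Ω₂)=-0.01140 + 0.01057j
  term(m=+6) = -0.00038 - 0.00007j   from Y*(Ω₁)=-0.02847 + 0.19810j, Y(Ω₂)=-0.00009 + 0.00195j
Accumulated sum -0.33534 + 0.00000j; after 4π/(2l+1) scaling, -0.32415 + 0.00000j ⇒ P_6 = -0.324154

-0.324154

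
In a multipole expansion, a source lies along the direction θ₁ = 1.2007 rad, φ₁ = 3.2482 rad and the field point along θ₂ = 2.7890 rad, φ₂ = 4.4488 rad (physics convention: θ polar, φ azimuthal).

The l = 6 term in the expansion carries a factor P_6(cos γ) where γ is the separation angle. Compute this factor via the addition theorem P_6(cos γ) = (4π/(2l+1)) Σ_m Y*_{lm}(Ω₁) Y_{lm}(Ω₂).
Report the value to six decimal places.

Term-by-term m-sum for l=6 (normalisation 4π/13 = 0.966644):
  m=-6: (0.254494, 0.189341) × (0.000009, -0.000819) = (0.000157, -0.000207)  (running Σ = (0.000157, -0.000207))
  m=-5: (-0.367170, -0.216632) × (0.007468, -0.001930) = (-0.003160, -0.000909)  (running Σ = (-0.003003, -0.001116))
  m=-4: (0.107762, 0.048957) × (0.021768, 0.038335) = (0.000469, 0.005197)  (running Σ = (-0.002534, 0.004081))
  m=-3: (0.282890, 0.093691) × (-0.119699, 0.118421) = (-0.044957, 0.022285)  (running Σ = (-0.047490, 0.026366))
  m=-2: (-0.218601, -0.047328) × (-0.360683, -0.209965) = (0.068908, 0.062969)  (running Σ = (0.021418, 0.089335))
  m=-1: (-0.226533, -0.024242) × (0.145277, -0.538326) = (-0.045960, 0.118427)  (running Σ = (-0.024542, 0.207762))
  m=0: (0.245553, -0.000000) × (0.060344, 0.000000) = (0.014818, 0.000000)  (running Σ = (-0.009724, 0.207762))
  m=1: (0.226533, -0.024242) × (-0.145277, -0.538326) = (-0.045960, -0.118427)  (running Σ = (-0.055684, 0.089335))
  m=2: (-0.218601, 0.047328) × (-0.360683, 0.209965) = (0.068908, -0.062969)  (running Σ = (0.013224, 0.026366))
  m=3: (-0.282890, 0.093691) × (0.119699, 0.118421) = (-0.044957, -0.022285)  (running Σ = (-0.031733, 0.004081))
  m=4: (0.107762, -0.048957) × (0.021768, -0.038335) = (0.000469, -0.005197)  (running Σ = (-0.031264, -0.001116))
  m=5: (0.367170, -0.216632) × (-0.007468, -0.001930) = (-0.003160, 0.000909)  (running Σ = (-0.034424, -0.000207))
  m=6: (0.254494, -0.189341) × (0.000009, 0.000819) = (0.000157, 0.000207)  (running Σ = (-0.034266, -0.000000))
Total Σ_m = (-0.034266, -0.000000). Multiply by 0.966644: (-0.033123, -0.000000). P_6(cos γ) = -0.033123

-0.033123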